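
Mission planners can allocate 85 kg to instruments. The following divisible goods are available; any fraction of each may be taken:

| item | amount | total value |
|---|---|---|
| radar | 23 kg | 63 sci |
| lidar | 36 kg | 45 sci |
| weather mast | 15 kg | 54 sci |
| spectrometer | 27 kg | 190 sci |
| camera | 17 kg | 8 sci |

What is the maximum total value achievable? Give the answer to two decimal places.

332.00

Take in order of value per unit:
- spectrometer (190/27 per unit): all 27 → value 190, running total 190.00
- weather mast (54/15 per unit): all 15 → value 54, running total 244.00
- radar (63/23 per unit): all 23 → value 63, running total 307.00
- lidar (45/36 per unit): 20 of 36 → value 20×45/36 = 25.0000, running total 332.00
Total 332.00.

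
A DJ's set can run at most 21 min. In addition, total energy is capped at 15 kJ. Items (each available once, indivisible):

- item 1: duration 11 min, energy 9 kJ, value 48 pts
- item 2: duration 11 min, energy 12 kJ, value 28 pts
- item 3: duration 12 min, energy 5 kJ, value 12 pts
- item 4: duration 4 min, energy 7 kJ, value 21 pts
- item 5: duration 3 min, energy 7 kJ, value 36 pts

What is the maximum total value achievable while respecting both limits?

Feasible sets respecting both limits:
- item 4+item 5: duration 7, energy 14, value 57
- item 1: duration 11, energy 9, value 48
- item 3+item 5: duration 15, energy 12, value 48
- item 5: duration 3, energy 7, value 36
Best: 57 pts.

57 pts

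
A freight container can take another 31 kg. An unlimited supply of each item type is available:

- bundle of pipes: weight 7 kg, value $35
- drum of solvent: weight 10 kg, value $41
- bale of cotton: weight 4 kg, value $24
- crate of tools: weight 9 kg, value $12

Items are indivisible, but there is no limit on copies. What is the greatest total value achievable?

Best value-per-unit is bale of cotton at 24/4; filling with it alone gives 7×24 = 168.
Optimal mix: 1×bundle of pipes + 6×bale of cotton → weight 31, value 179.

$179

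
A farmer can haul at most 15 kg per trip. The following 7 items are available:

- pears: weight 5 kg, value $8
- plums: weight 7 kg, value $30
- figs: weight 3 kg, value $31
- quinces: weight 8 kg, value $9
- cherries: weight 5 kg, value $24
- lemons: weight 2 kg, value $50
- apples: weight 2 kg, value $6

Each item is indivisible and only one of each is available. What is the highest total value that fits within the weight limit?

Check high-value combinations within 15 kg:
- plums+figs+lemons+apples: weight 7+3+2+2=14, value 30+31+50+6=117
- pears+figs+cherries+lemons: weight 5+3+5+2=15, value 8+31+24+50=113
- plums+figs+lemons: weight 7+3+2=12, value 30+31+50=111
Best: $117.

$117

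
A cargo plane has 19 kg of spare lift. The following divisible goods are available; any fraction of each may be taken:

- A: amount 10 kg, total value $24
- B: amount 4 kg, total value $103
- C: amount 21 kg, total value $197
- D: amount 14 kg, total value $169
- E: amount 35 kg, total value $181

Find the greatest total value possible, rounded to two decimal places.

Take in order of value per unit:
- B (103/4 per unit): all 4 → value 103, running total 103.00
- D (169/14 per unit): all 14 → value 169, running total 272.00
- C (197/21 per unit): 1 of 21 → value 1×197/21 = 9.3810, running total 281.38
Total 281.38.

281.38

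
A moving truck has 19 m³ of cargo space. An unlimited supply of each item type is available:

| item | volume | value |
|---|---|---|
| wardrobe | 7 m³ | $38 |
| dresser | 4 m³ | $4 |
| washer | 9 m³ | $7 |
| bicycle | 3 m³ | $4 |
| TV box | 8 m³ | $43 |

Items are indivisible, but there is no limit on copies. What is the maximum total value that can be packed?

Best value-per-unit is wardrobe at 38/7; filling with it alone gives 2×38 = 76.
Optimal mix: 1×bicycle + 2×TV box → volume 19, value 90.

$90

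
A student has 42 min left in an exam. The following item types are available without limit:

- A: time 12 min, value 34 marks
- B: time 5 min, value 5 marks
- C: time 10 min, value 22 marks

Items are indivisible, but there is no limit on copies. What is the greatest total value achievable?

Best value-per-unit is A at 34/12; filling with it alone gives 3×34 = 102.
Optimal mix: 3×A + 1×B → time 41, value 107.

107 marks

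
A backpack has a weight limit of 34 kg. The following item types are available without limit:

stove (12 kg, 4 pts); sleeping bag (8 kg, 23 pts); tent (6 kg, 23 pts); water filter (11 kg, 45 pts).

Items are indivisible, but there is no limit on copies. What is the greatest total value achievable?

136 pts

Best value-per-unit is water filter at 45/11; filling with it alone gives 3×45 = 135.
Optimal mix: 2×tent + 2×water filter → weight 34, value 136.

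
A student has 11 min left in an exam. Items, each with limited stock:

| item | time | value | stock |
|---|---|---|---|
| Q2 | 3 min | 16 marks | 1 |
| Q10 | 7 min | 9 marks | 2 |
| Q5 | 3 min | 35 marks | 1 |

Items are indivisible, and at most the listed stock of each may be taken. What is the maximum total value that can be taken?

Best selections within time 11 and stock limits:
- 1×Q2 + 1×Q5: time 6, value 51
- 1×Q10 + 1×Q5: time 10, value 44
- 1×Q5: time 3, value 35
Best: 51 marks.

51 marks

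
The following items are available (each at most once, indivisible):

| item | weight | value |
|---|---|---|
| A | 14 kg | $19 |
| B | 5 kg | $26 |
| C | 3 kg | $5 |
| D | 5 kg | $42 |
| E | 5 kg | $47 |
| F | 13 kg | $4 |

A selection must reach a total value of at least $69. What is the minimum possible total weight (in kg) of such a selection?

Subsets with value ≥ 69, sorted by total weight:
- D+E: weight 10, value 89
- B+E: weight 10, value 73
- C+D+E: weight 13, value 94
Minimum weight: 10 kg.

10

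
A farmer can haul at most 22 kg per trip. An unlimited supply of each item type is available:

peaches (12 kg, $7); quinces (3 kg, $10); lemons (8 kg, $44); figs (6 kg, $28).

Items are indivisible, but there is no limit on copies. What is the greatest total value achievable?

$116

Best value-per-unit is lemons at 44/8; filling with it alone gives 2×44 = 88.
Optimal mix: 2×lemons + 1×figs → weight 22, value 116.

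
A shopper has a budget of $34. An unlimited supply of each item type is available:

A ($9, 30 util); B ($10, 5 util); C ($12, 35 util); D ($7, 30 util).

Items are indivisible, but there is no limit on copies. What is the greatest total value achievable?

125 util

Best value-per-unit is D at 30/7; filling with it alone gives 4×30 = 120.
Optimal mix: 1×C + 3×D → cost 33, value 125.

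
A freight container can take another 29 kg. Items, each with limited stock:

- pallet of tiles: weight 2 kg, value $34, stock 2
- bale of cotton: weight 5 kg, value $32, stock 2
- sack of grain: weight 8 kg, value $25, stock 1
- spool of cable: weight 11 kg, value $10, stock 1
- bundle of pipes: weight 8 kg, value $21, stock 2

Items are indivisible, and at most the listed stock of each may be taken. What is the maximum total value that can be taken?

Top feasible selections:
- 2×pallet of tiles + 2×bale of cotton + 1×sack of grain: weight 22, value 157
- 2×pallet of tiles + 2×bale of cotton + 1×bundle of pipes: weight 22, value 153
- 2×pallet of tiles + 1×bale of cotton + 1×sack of grain + 1×bundle of pipes: weight 25, value 146
Best: $157.

$157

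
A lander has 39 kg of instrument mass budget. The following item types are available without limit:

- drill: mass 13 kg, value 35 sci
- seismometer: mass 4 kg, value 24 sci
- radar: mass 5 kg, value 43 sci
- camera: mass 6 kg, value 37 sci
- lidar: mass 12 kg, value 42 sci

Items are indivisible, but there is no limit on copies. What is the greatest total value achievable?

Best value-per-unit is radar at 43/5; filling with it alone gives 7×43 = 301.
Optimal mix: 1×seismometer + 7×radar → mass 39, value 325.

325 sci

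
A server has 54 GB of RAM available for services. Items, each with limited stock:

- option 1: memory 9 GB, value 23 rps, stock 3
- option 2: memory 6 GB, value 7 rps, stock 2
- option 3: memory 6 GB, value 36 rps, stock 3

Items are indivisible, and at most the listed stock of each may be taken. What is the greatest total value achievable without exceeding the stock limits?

184 rps

Top feasible selections:
- 3×option 1 + 1×option 2 + 3×option 3: memory 51, value 184
- 3×option 1 + 3×option 3: memory 45, value 177
Best: 184 rps.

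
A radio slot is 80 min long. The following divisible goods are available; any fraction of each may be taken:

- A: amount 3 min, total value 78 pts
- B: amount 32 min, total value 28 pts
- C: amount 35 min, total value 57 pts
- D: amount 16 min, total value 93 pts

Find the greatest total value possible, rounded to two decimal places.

Take in order of value per unit:
- A (78/3 per unit): all 3 → value 78, running total 78.00
- D (93/16 per unit): all 16 → value 93, running total 171.00
- C (57/35 per unit): all 35 → value 57, running total 228.00
- B (28/32 per unit): 26 of 32 → value 26×28/32 = 22.7500, running total 250.75
Total 250.75.

250.75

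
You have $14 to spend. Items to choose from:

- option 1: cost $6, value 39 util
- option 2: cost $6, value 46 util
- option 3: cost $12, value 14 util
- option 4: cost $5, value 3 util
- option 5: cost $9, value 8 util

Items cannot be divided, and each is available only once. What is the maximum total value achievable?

85 util

This is a 0/1 knapsack; check combinations near the capacity.
- option 1+option 2: cost 6+6=12, value 39+46=85
- option 2+option 4: cost 6+5=11, value 46+3=49
- option 2: cost 6, value 46
- option 1+option 4: cost 6+5=11, value 39+3=42
- option 1: cost 6, value 39
Best: 85 util.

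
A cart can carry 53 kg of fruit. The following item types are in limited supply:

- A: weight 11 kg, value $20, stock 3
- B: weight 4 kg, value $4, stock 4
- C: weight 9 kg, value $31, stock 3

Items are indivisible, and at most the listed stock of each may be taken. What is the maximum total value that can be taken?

Best selections within weight 53 and stock limits:
- 2×A + 1×B + 3×C: weight 53, value 137
- 2×A + 3×C: weight 49, value 133
- 1×A + 3×B + 3×C: weight 50, value 125
- 3×A + 2×C: weight 51, value 122
Best: $137.

$137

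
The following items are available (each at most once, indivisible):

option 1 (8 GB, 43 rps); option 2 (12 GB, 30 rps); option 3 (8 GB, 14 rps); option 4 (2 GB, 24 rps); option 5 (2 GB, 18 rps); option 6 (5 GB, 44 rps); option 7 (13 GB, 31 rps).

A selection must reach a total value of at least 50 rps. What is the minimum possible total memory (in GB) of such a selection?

Subsets with value ≥ 50, sorted by total memory:
- option 4+option 6: memory 7, value 68
- option 5+option 6: memory 7, value 62
Minimum memory: 7 GB.

7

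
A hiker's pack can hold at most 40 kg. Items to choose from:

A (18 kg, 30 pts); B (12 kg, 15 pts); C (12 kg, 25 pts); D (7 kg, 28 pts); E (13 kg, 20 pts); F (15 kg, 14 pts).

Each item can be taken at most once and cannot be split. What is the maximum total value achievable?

Check high-value combinations within 40 kg:
- A+C+D: weight 18+12+7=37, value 30+25+28=83
- A+D+E: weight 18+7+13=38, value 30+28+20=78
- C+D+E: weight 12+7+13=32, value 25+28+20=73
- A+B+D: weight 18+12+7=37, value 30+15+28=73
- A+D+F: weight 18+7+15=40, value 30+28+14=72
Best: 83 pts.

83 pts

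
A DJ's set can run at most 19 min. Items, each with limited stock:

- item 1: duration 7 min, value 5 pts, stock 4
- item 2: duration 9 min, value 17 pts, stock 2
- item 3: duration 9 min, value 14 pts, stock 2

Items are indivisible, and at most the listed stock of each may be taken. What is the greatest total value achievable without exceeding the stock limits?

34 pts

Best selections within duration 19 and stock limits:
- 2×item 2: duration 18, value 34
- 1×item 2 + 1×item 3: duration 18, value 31
- 2×item 3: duration 18, value 28
Best: 34 pts.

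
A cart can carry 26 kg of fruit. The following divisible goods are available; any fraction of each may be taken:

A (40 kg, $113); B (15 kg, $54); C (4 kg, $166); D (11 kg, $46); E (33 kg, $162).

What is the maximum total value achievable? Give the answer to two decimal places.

274.00

Take in order of value per unit:
- C (166/4 per unit): all 4 → value 166, running total 166.00
- E (162/33 per unit): 22 of 33 → value 22×162/33 = 108.0000, running total 274.00
Total 274.00.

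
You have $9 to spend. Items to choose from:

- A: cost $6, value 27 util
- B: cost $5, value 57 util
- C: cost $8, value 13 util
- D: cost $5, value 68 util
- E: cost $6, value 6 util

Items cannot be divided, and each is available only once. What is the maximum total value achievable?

68 util

Check high-value combinations within $9:
- D: cost 5, value 68
- B: cost 5, value 57
- A: cost 6, value 27
- C: cost 8, value 13
- E: cost 6, value 6
Best: 68 util.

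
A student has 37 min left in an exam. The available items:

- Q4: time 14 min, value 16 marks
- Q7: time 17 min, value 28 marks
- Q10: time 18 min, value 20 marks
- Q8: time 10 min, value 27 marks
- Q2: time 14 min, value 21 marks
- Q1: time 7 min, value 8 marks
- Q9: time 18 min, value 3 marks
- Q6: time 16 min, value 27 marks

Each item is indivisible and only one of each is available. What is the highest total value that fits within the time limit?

63 marks

Check high-value combinations within 37 min:
- Q7+Q8+Q1: time 17+10+7=34, value 28+27+8=63
- Q8+Q1+Q6: time 10+7+16=33, value 27+8+27=62
- Q8+Q2+Q1: time 10+14+7=31, value 27+21+8=56
- Q2+Q1+Q6: time 14+7+16=37, value 21+8+27=56
Best: 63 marks.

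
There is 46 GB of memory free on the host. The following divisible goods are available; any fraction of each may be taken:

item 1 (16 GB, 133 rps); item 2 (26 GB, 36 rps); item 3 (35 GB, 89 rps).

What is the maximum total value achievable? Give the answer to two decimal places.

Take in order of value per unit:
- item 1 (133/16 per unit): all 16 → value 133, running total 133.00
- item 3 (89/35 per unit): 30 of 35 → value 30×89/35 = 76.2857, running total 209.29
Total 209.29.

209.29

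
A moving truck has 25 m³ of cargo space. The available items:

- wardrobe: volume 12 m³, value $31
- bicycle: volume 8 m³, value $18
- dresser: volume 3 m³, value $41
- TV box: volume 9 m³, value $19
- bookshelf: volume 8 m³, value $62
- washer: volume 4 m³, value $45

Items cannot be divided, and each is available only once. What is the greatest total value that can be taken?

This is a 0/1 knapsack; check combinations near the capacity.
- dresser+TV box+bookshelf+washer: volume 3+9+8+4=24, value 41+19+62+45=167
- bicycle+dresser+bookshelf+washer: volume 8+3+8+4=23, value 18+41+62+45=166
- dresser+bookshelf+washer: volume 3+8+4=15, value 41+62+45=148
Best: $167.

$167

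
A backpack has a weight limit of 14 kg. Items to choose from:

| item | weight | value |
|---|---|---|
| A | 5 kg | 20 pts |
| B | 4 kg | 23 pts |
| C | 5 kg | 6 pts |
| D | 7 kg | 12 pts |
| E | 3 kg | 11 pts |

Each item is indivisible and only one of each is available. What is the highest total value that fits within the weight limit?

Check high-value combinations within 14 kg:
- A+B+E: weight 5+4+3=12, value 20+23+11=54
- A+B+C: weight 5+4+5=14, value 20+23+6=49
- B+D+E: weight 4+7+3=14, value 23+12+11=46
Best: 54 pts.

54 pts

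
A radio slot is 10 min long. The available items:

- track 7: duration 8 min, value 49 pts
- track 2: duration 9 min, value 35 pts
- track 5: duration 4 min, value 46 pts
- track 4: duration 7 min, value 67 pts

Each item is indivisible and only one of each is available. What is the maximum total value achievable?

Check high-value combinations within 10 min:
- track 4: duration 7, value 67
- track 7: duration 8, value 49
- track 5: duration 4, value 46
Best: 67 pts.

67 pts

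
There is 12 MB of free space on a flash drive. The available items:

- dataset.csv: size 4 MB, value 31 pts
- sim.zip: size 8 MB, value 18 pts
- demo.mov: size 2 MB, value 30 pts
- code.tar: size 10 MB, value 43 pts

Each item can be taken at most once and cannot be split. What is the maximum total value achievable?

Check high-value combinations within 12 MB:
- demo.mov+code.tar: size 2+10=12, value 30+43=73
- dataset.csv+demo.mov: size 4+2=6, value 31+30=61
- dataset.csv+sim.zip: size 4+8=12, value 31+18=49
Best: 73 pts.

73 pts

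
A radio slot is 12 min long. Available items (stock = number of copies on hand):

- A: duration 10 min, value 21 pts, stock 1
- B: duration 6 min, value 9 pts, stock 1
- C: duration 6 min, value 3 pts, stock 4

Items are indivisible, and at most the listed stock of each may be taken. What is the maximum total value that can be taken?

Best selections within duration 12 and stock limits:
- 1×A: duration 10, value 21
- 1×B + 1×C: duration 12, value 12
- 1×B: duration 6, value 9
- 2×C: duration 12, value 6
Best: 21 pts.

21 pts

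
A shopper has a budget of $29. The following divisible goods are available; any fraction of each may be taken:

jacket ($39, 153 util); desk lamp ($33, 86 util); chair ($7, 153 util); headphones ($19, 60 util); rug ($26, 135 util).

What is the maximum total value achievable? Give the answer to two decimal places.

267.23

Take in order of value per unit:
- chair (153/7 per unit): all 7 → value 153, running total 153.00
- rug (135/26 per unit): 22 of 26 → value 22×135/26 = 114.2308, running total 267.23
Total 267.23.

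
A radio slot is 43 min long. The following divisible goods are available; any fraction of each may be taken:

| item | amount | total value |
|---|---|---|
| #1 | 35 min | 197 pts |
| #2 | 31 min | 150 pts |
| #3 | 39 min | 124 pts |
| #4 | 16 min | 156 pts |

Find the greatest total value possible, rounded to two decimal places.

307.97

Take in order of value per unit:
- #4 (156/16 per unit): all 16 → value 156, running total 156.00
- #1 (197/35 per unit): 27 of 35 → value 27×197/35 = 151.9714, running total 307.97
Total 307.97.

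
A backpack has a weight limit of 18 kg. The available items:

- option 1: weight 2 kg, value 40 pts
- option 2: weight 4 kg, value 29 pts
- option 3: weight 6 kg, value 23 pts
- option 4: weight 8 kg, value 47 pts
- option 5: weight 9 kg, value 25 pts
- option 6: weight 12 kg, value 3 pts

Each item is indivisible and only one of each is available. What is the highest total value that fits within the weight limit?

Check high-value combinations within 18 kg:
- option 1+option 2+option 4: weight 2+4+8=14, value 40+29+47=116
- option 1+option 3+option 4: weight 2+6+8=16, value 40+23+47=110
- option 2+option 3+option 4: weight 4+6+8=18, value 29+23+47=99
- option 1+option 2+option 5: weight 2+4+9=15, value 40+29+25=94
Best: 116 pts.

116 pts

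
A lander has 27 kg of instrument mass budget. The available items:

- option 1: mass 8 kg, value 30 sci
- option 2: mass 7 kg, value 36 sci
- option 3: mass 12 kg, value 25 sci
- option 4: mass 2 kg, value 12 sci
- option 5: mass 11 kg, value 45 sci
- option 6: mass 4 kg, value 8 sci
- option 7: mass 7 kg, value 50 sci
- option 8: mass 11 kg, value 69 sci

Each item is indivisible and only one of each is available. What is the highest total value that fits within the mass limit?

167 sci

This is a 0/1 knapsack; check combinations near the capacity.
- option 2+option 4+option 7+option 8: mass 7+2+7+11=27, value 36+12+50+69=167
- option 2+option 7+option 8: mass 7+7+11=25, value 36+50+69=155
- option 1+option 7+option 8: mass 8+7+11=26, value 30+50+69=149
- option 2+option 4+option 5+option 7: mass 7+2+11+7=27, value 36+12+45+50=143
- option 4+option 6+option 7+option 8: mass 2+4+7+11=24, value 12+8+50+69=139
Best: 167 sci.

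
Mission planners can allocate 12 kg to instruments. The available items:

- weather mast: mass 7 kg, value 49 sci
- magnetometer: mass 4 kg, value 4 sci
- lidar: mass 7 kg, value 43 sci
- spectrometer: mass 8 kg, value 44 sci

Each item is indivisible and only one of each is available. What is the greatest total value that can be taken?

Check high-value combinations within 12 kg:
- weather mast+magnetometer: mass 7+4=11, value 49+4=53
- weather mast: mass 7, value 49
- magnetometer+spectrometer: mass 4+8=12, value 4+44=48
- magnetometer+lidar: mass 4+7=11, value 4+43=47
- spectrometer: mass 8, value 44
Best: 53 sci.

53 sci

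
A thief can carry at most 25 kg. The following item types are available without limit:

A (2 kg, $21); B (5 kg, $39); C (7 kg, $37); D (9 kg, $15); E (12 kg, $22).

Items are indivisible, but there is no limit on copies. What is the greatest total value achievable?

Best value-per-unit is A at 21/2, and filling with it alone uses weight 12×2=24. No mix of the others beats 12×21 = 252.

$252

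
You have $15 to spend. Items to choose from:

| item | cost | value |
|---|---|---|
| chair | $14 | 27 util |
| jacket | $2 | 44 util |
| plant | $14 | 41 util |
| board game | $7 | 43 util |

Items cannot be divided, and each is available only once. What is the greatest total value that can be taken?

87 util

Check high-value combinations within $15:
- jacket+board game: cost 2+7=9, value 44+43=87
- jacket: cost 2, value 44
- board game: cost 7, value 43
Best: 87 util.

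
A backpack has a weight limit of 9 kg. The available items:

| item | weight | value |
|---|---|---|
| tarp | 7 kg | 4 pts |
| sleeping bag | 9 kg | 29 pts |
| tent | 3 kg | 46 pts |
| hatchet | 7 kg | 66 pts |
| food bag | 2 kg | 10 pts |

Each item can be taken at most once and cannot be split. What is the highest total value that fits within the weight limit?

76 pts

Check high-value combinations within 9 kg:
- hatchet+food bag: weight 7+2=9, value 66+10=76
- hatchet: weight 7, value 66
- tent+food bag: weight 3+2=5, value 46+10=56
Best: 76 pts.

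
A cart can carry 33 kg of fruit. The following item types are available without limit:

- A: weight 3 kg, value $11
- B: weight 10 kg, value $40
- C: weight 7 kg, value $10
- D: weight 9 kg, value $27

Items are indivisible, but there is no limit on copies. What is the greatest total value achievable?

Best value-per-unit is B at 40/10; filling with it alone gives 3×40 = 120.
Optimal mix: 1×A + 3×B → weight 33, value 131.

$131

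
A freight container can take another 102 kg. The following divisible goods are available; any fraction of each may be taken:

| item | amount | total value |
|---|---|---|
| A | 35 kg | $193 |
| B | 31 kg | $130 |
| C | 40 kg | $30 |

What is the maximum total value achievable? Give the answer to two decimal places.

350.00

Take in order of value per unit:
- A (193/35 per unit): all 35 → value 193, running total 193.00
- B (130/31 per unit): all 31 → value 130, running total 323.00
- C (30/40 per unit): 36 of 40 → value 36×30/40 = 27.0000, running total 350.00
Total 350.00.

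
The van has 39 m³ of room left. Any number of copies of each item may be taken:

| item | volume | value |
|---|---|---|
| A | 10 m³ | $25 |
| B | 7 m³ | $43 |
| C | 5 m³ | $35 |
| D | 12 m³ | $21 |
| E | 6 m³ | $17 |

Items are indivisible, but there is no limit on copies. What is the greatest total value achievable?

Best value-per-unit is C at 35/5; filling with it alone gives 7×35 = 245.
Optimal mix: 2×B + 5×C → volume 39, value 261.

$261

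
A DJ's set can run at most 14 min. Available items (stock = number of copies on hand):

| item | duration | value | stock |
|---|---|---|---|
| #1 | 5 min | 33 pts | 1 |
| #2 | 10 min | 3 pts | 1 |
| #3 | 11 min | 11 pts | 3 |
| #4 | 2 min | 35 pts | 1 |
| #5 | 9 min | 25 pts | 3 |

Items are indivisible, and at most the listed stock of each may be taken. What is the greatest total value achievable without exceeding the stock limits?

Best selections within duration 14 and stock limits:
- 1×#1 + 1×#4: duration 7, value 68
- 1×#4 + 1×#5: duration 11, value 60
- 1×#1 + 1×#5: duration 14, value 58
- 1×#3 + 1×#4: duration 13, value 46
Best: 68 pts.

68 pts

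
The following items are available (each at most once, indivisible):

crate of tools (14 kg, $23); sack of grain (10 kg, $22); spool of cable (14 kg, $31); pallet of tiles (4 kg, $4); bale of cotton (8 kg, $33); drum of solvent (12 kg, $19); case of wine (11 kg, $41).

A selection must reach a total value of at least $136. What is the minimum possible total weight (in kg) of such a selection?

55

Subsets with value ≥ 136, sorted by total weight:
- sack of grain+spool of cable+bale of cotton+drum of solvent+case of wine: weight 55, value 146
- crate of tools+sack of grain+bale of cotton+drum of solvent+case of wine: weight 55, value 138
Minimum weight: 55 kg.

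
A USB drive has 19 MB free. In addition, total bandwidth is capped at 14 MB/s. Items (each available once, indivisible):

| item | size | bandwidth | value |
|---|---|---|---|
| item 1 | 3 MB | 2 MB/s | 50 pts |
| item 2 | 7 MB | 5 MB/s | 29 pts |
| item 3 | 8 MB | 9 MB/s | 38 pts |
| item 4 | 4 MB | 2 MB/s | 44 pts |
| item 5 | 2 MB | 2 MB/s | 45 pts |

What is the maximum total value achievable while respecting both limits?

Feasible sets respecting both limits:
- item 1+item 2+item 4+item 5: size 16, bandwidth 11, value 168
- item 1+item 4+item 5: size 9, bandwidth 6, value 139
- item 1+item 3+item 5: size 13, bandwidth 13, value 133
Best: 168 pts.

168 pts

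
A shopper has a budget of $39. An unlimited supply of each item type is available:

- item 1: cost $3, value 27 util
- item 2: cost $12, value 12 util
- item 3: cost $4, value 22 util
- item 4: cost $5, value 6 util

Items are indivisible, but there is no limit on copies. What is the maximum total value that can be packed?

Best value-per-unit is item 1 at 27/3, and filling with it alone uses cost 13×3=39. No mix of the others beats 13×27 = 351.

351 util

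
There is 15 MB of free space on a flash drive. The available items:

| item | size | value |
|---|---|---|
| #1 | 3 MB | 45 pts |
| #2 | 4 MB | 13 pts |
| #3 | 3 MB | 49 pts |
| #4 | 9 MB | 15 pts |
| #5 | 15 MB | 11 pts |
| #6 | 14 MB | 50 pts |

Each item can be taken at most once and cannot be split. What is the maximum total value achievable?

109 pts

Check high-value combinations within 15 MB:
- #1+#3+#4: size 3+3+9=15, value 45+49+15=109
- #1+#2+#3: size 3+4+3=10, value 45+13+49=107
- #1+#3: size 3+3=6, value 45+49=94
- #3+#4: size 3+9=12, value 49+15=64
Best: 109 pts.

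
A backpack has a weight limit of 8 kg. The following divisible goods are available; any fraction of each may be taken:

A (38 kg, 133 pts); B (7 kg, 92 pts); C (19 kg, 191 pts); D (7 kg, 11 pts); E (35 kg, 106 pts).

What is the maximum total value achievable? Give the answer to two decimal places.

Take in order of value per unit:
- B (92/7 per unit): all 7 → value 92, running total 92.00
- C (191/19 per unit): 1 of 19 → value 1×191/19 = 10.0526, running total 102.05
Total 102.05.

102.05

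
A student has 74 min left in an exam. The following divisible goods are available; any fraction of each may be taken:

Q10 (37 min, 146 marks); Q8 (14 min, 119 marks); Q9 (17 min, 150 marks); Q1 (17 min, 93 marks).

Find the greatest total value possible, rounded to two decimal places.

464.59

Take in order of value per unit:
- Q9 (150/17 per unit): all 17 → value 150, running total 150.00
- Q8 (119/14 per unit): all 14 → value 119, running total 269.00
- Q1 (93/17 per unit): all 17 → value 93, running total 362.00
- Q10 (146/37 per unit): 26 of 37 → value 26×146/37 = 102.5946, running total 464.59
Total 464.59.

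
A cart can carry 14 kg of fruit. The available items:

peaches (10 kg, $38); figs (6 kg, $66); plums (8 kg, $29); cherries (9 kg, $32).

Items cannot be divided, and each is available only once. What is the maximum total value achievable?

$95

Check high-value combinations within 14 kg:
- figs+plums: weight 6+8=14, value 66+29=95
- figs: weight 6, value 66
- peaches: weight 10, value 38
- cherries: weight 9, value 32
Best: $95.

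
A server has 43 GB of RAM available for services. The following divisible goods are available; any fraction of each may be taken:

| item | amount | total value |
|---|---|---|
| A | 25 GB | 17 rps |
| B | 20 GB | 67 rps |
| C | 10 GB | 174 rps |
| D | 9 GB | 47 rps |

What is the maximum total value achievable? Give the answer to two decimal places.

290.72

Take in order of value per unit:
- C (174/10 per unit): all 10 → value 174, running total 174.00
- D (47/9 per unit): all 9 → value 47, running total 221.00
- B (67/20 per unit): all 20 → value 67, running total 288.00
- A (17/25 per unit): 4 of 25 → value 4×17/25 = 2.7200, running total 290.72
Total 290.72.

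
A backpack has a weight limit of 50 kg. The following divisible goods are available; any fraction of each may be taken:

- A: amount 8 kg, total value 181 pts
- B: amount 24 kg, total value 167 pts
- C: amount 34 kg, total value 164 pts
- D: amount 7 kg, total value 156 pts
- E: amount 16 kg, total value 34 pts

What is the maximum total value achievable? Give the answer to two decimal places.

Take in order of value per unit:
- A (181/8 per unit): all 8 → value 181, running total 181.00
- D (156/7 per unit): all 7 → value 156, running total 337.00
- B (167/24 per unit): all 24 → value 167, running total 504.00
- C (164/34 per unit): 11 of 34 → value 11×164/34 = 53.0588, running total 557.06
Total 557.06.

557.06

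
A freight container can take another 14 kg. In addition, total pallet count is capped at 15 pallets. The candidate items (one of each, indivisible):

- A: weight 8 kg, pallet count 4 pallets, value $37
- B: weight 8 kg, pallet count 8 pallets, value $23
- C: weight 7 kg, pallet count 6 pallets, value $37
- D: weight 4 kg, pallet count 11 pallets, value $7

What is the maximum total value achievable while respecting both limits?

$44

Feasible sets respecting both limits:
- A+D: weight 12, pallet count 15, value 44
- A: weight 8, pallet count 4, value 37
- C: weight 7, pallet count 6, value 37
- B: weight 8, pallet count 8, value 23
Best: $44.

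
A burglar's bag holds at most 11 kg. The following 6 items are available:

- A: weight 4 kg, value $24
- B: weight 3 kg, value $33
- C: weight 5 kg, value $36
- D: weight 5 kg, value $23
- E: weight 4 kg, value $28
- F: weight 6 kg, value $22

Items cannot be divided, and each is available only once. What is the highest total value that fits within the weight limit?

Check high-value combinations within 11 kg:
- A+B+E: weight 4+3+4=11, value 24+33+28=85
- B+C: weight 3+5=8, value 33+36=69
- C+E: weight 5+4=9, value 36+28=64
- B+E: weight 3+4=7, value 33+28=61
Best: $85.

$85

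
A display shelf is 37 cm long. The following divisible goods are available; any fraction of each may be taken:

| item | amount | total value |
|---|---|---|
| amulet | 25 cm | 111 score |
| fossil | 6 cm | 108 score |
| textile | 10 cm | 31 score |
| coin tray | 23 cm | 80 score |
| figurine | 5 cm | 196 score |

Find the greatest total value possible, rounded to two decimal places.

Take in order of value per unit:
- figurine (196/5 per unit): all 5 → value 196, running total 196.00
- fossil (108/6 per unit): all 6 → value 108, running total 304.00
- amulet (111/25 per unit): all 25 → value 111, running total 415.00
- coin tray (80/23 per unit): 1 of 23 → value 1×80/23 = 3.4783, running total 418.48
Total 418.48.

418.48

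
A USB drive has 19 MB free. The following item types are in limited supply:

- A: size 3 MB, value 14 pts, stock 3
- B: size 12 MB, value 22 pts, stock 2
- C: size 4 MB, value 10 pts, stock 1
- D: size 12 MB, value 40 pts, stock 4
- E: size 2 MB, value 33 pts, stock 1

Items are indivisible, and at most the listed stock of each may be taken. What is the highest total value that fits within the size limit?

Top feasible selections:
- 1×A + 1×D + 1×E: size 17, value 87
- 3×A + 1×C + 1×E: size 15, value 85
- 1×C + 1×D + 1×E: size 18, value 83
- 3×A + 1×E: size 11, value 75
Best: 87 pts.

87 pts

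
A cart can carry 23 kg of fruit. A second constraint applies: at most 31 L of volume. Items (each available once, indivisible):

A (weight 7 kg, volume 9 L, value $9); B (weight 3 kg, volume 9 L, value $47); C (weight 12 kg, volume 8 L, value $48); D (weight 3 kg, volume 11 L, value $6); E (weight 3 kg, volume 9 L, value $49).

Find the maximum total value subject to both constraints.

$144

Feasible sets respecting both limits:
- B+C+E: weight 18, volume 26, value 144
- A+C+E: weight 22, volume 26, value 106
- A+B+E: weight 13, volume 27, value 105
Best: $144.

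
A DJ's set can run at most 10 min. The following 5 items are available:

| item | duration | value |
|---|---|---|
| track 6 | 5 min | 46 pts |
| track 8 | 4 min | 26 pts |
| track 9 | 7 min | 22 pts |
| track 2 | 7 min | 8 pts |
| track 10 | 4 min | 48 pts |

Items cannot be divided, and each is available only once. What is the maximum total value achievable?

94 pts

Check high-value combinations within 10 min:
- track 6+track 10: duration 5+4=9, value 46+48=94
- track 8+track 10: duration 4+4=8, value 26+48=74
- track 6+track 8: duration 5+4=9, value 46+26=72
- track 10: duration 4, value 48
- track 6: duration 5, value 46
Best: 94 pts.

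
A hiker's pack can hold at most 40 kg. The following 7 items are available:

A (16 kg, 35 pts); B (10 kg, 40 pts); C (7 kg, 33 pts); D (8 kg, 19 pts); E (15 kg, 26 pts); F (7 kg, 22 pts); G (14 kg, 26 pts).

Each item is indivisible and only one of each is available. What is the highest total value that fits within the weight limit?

130 pts

This is a 0/1 knapsack; check combinations near the capacity.
- A+B+C+F: weight 16+10+7+7=40, value 35+40+33+22=130
- B+C+F+G: weight 10+7+7+14=38, value 40+33+22+26=121
- B+C+E+F: weight 10+7+15+7=39, value 40+33+26+22=121
Best: 130 pts.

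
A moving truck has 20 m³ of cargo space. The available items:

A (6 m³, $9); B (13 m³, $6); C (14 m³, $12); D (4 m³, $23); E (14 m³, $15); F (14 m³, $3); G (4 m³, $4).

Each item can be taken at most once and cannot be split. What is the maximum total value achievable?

$38

Check high-value combinations within 20 m³:
- D+E: volume 4+14=18, value 23+15=38
- A+D+G: volume 6+4+4=14, value 9+23+4=36
- C+D: volume 14+4=18, value 12+23=35
- A+D: volume 6+4=10, value 9+23=32
Best: $38.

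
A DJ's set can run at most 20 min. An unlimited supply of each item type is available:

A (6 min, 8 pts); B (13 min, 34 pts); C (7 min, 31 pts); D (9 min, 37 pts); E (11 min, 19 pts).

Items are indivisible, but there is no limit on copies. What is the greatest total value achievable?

Best value-per-unit is C at 31/7; filling with it alone gives 2×31 = 62.
Optimal mix: 2×D → duration 18, value 74.

74 pts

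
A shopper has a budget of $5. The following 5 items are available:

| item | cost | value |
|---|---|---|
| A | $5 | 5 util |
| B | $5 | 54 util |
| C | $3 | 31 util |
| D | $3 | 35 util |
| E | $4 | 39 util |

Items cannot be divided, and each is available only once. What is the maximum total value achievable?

Check high-value combinations within $5:
- B: cost 5, value 54
- E: cost 4, value 39
- D: cost 3, value 35
- C: cost 3, value 31
- A: cost 5, value 5
Best: 54 util.

54 util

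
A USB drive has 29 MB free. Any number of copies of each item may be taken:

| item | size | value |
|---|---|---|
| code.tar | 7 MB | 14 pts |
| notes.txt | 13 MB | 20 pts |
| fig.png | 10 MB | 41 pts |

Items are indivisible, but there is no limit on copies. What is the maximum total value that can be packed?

Best value-per-unit is fig.png at 41/10; filling with it alone gives 2×41 = 82.
Optimal mix: 1×code.tar + 2×fig.png → size 27, value 96.

96 pts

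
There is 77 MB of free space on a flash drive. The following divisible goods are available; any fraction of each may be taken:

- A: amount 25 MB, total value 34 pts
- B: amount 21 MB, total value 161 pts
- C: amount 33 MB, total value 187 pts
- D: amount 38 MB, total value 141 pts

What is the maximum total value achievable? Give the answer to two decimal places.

433.34

Take in order of value per unit:
- B (161/21 per unit): all 21 → value 161, running total 161.00
- C (187/33 per unit): all 33 → value 187, running total 348.00
- D (141/38 per unit): 23 of 38 → value 23×141/38 = 85.3421, running total 433.34
Total 433.34.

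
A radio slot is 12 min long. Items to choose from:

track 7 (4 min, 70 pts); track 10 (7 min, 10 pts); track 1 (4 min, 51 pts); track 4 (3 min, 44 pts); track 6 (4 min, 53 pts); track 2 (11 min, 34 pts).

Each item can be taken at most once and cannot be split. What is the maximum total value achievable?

174 pts

Check high-value combinations within 12 min:
- track 7+track 1+track 6: duration 4+4+4=12, value 70+51+53=174
- track 7+track 4+track 6: duration 4+3+4=11, value 70+44+53=167
- track 7+track 1+track 4: duration 4+4+3=11, value 70+51+44=165
- track 1+track 4+track 6: duration 4+3+4=11, value 51+44+53=148
- track 7+track 6: duration 4+4=8, value 70+53=123
Best: 174 pts.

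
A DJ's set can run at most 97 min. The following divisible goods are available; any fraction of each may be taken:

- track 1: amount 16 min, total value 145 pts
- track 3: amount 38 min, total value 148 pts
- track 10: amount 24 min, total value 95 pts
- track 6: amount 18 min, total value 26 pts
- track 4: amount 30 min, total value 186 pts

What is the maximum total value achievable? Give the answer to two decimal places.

Take in order of value per unit:
- track 1 (145/16 per unit): all 16 → value 145, running total 145.00
- track 4 (186/30 per unit): all 30 → value 186, running total 331.00
- track 10 (95/24 per unit): all 24 → value 95, running total 426.00
- track 3 (148/38 per unit): 27 of 38 → value 27×148/38 = 105.1579, running total 531.16
Total 531.16.

531.16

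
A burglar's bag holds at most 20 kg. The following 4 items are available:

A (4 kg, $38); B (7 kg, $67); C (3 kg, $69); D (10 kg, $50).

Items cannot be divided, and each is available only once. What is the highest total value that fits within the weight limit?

Check high-value combinations within 20 kg:
- B+C+D: weight 7+3+10=20, value 67+69+50=186
- A+B+C: weight 4+7+3=14, value 38+67+69=174
- A+C+D: weight 4+3+10=17, value 38+69+50=157
Best: $186.

$186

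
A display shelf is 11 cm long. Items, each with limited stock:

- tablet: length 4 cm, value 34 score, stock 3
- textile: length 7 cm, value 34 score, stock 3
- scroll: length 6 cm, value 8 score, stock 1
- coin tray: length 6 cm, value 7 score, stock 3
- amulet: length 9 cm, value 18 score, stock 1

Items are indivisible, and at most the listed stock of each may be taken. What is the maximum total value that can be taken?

68 score

Best selections within length 11 and stock limits:
- 2×tablet: length 8, value 68
- 1×tablet + 1×textile: length 11, value 68
Best: 68 score.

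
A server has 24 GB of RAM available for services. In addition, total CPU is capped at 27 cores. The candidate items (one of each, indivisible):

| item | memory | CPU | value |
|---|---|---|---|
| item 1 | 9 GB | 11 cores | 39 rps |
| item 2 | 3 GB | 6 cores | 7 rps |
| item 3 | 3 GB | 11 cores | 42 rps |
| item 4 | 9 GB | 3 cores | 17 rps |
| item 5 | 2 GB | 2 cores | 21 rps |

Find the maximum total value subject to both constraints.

119 rps

Feasible sets respecting both limits:
- item 1+item 3+item 4+item 5: memory 23, CPU 27, value 119
- item 1+item 3+item 5: memory 14, CPU 24, value 102
- item 1+item 3+item 4: memory 21, CPU 25, value 98
Best: 119 rps.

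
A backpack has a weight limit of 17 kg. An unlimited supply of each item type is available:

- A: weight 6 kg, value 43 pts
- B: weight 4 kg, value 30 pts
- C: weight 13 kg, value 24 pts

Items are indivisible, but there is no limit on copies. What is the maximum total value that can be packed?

120 pts

Best value-per-unit is B at 30/4, and filling with it alone uses weight 4×4=16. No mix of the others beats 4×30 = 120.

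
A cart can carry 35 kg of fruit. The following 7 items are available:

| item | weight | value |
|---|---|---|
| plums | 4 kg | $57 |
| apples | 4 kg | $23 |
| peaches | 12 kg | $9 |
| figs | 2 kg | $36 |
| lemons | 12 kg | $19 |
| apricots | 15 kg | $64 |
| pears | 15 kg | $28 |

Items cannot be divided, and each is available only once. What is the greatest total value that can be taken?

$180

Check high-value combinations within 35 kg:
- plums+apples+figs+apricots: weight 4+4+2+15=25, value 57+23+36+64=180
- plums+figs+lemons+apricots: weight 4+2+12+15=33, value 57+36+19+64=176
- plums+peaches+figs+apricots: weight 4+12+2+15=33, value 57+9+36+64=166
Best: $180.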